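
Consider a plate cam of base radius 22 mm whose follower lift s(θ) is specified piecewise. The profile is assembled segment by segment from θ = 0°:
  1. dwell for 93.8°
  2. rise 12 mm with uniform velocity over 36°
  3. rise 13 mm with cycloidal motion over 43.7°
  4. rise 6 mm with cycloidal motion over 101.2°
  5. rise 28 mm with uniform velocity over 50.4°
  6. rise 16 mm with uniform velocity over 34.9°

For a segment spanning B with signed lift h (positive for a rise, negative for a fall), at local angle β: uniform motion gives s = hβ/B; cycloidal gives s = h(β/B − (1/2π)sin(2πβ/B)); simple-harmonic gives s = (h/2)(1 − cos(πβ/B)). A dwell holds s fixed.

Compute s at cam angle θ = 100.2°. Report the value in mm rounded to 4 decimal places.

seg 1 [0°–93.8°] dwell: s stays 0.0000
seg 2 [93.8°–129.8°] uniform, h=12: θ=100.2° here. β=6.4, B=36. 12·6.4/36 = 2.1333 → s = 2.1333

2.1333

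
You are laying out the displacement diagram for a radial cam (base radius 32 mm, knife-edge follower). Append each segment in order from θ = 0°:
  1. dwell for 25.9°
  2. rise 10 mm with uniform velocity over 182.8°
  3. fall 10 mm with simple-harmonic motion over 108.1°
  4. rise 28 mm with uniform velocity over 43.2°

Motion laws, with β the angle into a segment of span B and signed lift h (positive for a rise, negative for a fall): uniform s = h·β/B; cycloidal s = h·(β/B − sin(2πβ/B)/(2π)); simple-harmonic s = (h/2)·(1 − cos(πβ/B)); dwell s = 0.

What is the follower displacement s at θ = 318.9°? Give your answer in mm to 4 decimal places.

seg 1 [0°–25.9°] dwell: s stays 0.0000
seg 2 [25.9°–208.7°] uniform, h=10: full span → s += 10 → s = 10.0000
seg 3 [208.7°–316.8°] simple-harmonic, h=-10: full span → s += -10 → s = 0.0000
seg 4 [316.8°–360°] uniform, h=28: θ=318.9° here. β=2.1, B=43.2. 28·2.1/43.2 = 1.3611 → s = 1.3611

1.3611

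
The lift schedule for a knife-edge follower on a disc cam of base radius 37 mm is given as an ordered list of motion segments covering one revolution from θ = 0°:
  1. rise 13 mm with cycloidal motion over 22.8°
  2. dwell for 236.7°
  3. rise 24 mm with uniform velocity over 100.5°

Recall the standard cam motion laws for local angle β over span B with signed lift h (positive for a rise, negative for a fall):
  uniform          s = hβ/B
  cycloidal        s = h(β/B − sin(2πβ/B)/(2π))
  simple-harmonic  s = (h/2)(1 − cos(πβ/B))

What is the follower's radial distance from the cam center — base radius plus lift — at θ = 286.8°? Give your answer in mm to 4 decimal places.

seg 1 [0°–22.8°] cycloidal, h=13: full span → s += 13 → s = 13.0000
seg 2 [22.8°–259.5°] dwell: s stays 13.0000
seg 3 [259.5°–360°] uniform, h=24: θ=286.8° here. β=27.3, B=100.5. 24·27.3/100.5 = 6.5194 → s = 19.5194
radial distance = base radius + s = 37 + 19.5194 = 56.5194

56.5194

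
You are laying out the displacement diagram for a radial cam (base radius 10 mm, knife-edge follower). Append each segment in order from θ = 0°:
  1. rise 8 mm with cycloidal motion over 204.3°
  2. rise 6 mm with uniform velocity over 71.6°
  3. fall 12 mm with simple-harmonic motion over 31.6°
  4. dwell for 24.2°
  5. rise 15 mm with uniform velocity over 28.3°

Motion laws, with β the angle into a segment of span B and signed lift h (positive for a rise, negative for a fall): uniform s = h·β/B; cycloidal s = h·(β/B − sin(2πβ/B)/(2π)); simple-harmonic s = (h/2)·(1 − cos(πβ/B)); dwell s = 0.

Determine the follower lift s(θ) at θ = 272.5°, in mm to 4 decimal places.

seg 1 [0°–204.3°] cycloidal, h=8: full span → s += 8 → s = 8.0000
seg 2 [204.3°–275.9°] uniform, h=6: θ=272.5° here. β=68.2, B=71.6. 6·68.2/71.6 = 5.7151 → s = 13.7151

13.7151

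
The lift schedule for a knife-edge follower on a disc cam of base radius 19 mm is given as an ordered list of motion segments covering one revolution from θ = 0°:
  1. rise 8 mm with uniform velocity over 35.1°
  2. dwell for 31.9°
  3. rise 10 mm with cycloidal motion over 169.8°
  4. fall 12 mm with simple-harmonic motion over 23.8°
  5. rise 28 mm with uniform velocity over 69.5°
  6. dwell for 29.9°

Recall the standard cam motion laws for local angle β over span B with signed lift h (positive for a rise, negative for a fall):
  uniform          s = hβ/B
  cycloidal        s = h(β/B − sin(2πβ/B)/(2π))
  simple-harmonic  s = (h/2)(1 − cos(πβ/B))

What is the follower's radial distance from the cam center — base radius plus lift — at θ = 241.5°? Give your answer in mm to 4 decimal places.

seg 1 [0°–35.1°] uniform, h=8: full span → s += 8 → s = 8.0000
seg 2 [35.1°–67°] dwell: s stays 8.0000
seg 3 [67°–236.8°] cycloidal, h=10: full span → s += 10 → s = 18.0000
seg 4 [236.8°–260.6°] simple-harmonic, h=-12: θ=241.5° here. β=4.7, B=23.8. -12/2·(1 − cos(π·0.1975)) = -1.1181 → s = 16.8819
radial distance = base radius + s = 19 + 16.8819 = 35.8819

35.8819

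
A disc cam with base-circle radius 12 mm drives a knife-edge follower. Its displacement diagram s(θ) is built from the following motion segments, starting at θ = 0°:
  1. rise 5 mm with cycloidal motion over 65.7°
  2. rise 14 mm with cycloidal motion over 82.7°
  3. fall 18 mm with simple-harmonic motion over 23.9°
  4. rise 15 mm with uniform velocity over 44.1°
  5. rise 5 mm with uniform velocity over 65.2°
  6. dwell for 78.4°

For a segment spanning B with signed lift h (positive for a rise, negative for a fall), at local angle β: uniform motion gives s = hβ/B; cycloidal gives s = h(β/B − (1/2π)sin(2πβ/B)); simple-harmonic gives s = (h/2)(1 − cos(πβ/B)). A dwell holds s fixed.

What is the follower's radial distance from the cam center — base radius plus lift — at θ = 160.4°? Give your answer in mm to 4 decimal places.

seg 1 [0°–65.7°] cycloidal, h=5: full span → s += 5 → s = 5.0000
seg 2 [65.7°–148.4°] cycloidal, h=14: full span → s += 14 → s = 19.0000
seg 3 [148.4°–172.3°] simple-harmonic, h=-18: θ=160.4° here. β=12, B=23.9. -18/2·(1 − cos(π·0.5021)) = -9.0592 → s = 9.9408
radial distance = base radius + s = 12 + 9.9408 = 21.9408

21.9408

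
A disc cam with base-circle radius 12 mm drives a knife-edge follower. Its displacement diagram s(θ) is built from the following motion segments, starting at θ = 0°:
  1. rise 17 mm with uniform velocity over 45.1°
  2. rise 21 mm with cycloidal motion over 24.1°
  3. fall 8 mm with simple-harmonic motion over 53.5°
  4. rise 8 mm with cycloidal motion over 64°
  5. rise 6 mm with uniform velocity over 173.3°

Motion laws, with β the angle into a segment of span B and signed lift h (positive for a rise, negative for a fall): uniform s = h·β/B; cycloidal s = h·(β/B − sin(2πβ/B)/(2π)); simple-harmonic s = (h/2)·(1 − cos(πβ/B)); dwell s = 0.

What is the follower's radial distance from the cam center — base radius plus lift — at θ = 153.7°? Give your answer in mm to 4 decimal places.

seg 1 [0°–45.1°] uniform, h=17: full span → s += 17 → s = 17.0000
seg 2 [45.1°–69.2°] cycloidal, h=21: full span → s += 21 → s = 38.0000
seg 3 [69.2°–122.7°] simple-harmonic, h=-8: full span → s += -8 → s = 30.0000
seg 4 [122.7°–186.7°] cycloidal, h=8: θ=153.7° here. β=31, B=64. 8·(0.4844 − sin(2π·0.4844)/(2π)) = 3.7502 → s = 33.7502
radial distance = base radius + s = 12 + 33.7502 = 45.7502

45.7502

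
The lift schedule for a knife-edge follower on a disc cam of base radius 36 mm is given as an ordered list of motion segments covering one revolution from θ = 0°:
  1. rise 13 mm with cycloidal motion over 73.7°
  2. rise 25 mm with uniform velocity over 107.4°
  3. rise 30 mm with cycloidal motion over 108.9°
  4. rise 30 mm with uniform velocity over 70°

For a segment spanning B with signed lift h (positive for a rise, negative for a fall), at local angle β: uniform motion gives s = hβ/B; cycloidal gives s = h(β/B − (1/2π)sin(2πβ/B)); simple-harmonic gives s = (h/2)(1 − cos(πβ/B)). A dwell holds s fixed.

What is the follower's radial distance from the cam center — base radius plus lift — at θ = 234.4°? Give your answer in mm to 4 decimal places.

seg 1 [0°–73.7°] cycloidal, h=13: full span → s += 13 → s = 13.0000
seg 2 [73.7°–181.1°] uniform, h=25: full span → s += 25 → s = 38.0000
seg 3 [181.1°–290°] cycloidal, h=30: θ=234.4° here. β=53.3, B=108.9. 30·(0.4894 − sin(2π·0.4894)/(2π)) = 14.3666 → s = 52.3666
radial distance = base radius + s = 36 + 52.3666 = 88.3666

88.3666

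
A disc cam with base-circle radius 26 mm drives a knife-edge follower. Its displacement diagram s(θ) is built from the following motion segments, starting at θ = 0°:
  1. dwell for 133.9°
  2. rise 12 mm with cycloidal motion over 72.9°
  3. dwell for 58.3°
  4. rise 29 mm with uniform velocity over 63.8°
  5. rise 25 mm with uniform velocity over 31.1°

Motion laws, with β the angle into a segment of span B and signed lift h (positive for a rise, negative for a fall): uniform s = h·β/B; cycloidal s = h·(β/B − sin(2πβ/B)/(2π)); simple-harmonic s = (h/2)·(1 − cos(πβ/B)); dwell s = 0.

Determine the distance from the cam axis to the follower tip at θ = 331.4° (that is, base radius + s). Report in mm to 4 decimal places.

seg 1 [0°–133.9°] dwell: s stays 0.0000
seg 2 [133.9°–206.8°] cycloidal, h=12: full span → s += 12 → s = 12.0000
seg 3 [206.8°–265.1°] dwell: s stays 12.0000
seg 4 [265.1°–328.9°] uniform, h=29: full span → s += 29 → s = 41.0000
seg 5 [328.9°–360°] uniform, h=25: θ=331.4° here. β=2.5, B=31.1. 25·2.5/31.1 = 2.0096 → s = 43.0096
radial distance = base radius + s = 26 + 43.0096 = 69.0096

69.0096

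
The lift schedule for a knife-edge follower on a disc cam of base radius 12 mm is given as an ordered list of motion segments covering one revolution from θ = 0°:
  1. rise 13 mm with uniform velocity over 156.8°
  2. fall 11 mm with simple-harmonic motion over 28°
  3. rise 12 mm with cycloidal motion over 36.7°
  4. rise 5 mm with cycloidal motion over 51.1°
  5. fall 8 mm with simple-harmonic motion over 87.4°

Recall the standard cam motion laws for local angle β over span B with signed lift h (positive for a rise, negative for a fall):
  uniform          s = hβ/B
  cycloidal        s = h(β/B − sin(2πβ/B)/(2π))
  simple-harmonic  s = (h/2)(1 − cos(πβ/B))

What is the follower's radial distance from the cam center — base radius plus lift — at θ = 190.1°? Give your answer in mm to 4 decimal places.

seg 1 [0°–156.8°] uniform, h=13: full span → s += 13 → s = 13.0000
seg 2 [156.8°–184.8°] simple-harmonic, h=-11: full span → s += -11 → s = 2.0000
seg 3 [184.8°–221.5°] cycloidal, h=12: θ=190.1° here. β=5.3, B=36.7. 12·(0.1444 − sin(2π·0.1444)/(2π)) = 0.2282 → s = 2.2282
radial distance = base radius + s = 12 + 2.2282 = 14.2282

14.2282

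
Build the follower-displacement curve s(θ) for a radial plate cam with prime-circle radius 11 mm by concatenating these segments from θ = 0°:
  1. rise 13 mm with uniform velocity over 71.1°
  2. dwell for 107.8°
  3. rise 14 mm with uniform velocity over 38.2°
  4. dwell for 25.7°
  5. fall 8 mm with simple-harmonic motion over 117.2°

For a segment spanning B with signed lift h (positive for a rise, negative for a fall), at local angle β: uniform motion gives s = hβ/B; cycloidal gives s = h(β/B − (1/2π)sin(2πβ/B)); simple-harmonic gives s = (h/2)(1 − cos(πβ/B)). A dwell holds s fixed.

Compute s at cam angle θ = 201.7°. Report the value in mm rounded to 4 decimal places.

seg 1 [0°–71.1°] uniform, h=13: full span → s += 13 → s = 13.0000
seg 2 [71.1°–178.9°] dwell: s stays 13.0000
seg 3 [178.9°–217.1°] uniform, h=14: θ=201.7° here. β=22.8, B=38.2. 14·22.8/38.2 = 8.3560 → s = 21.3560

21.3560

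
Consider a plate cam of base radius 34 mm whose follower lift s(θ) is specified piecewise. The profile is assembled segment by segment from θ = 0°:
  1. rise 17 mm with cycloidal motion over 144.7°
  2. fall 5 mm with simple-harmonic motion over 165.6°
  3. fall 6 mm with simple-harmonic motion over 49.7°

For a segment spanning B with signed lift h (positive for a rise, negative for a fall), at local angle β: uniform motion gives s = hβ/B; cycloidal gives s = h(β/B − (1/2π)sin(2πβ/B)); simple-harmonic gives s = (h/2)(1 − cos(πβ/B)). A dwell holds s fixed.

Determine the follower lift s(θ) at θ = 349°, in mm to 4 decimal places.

seg 1 [0°–144.7°] cycloidal, h=17: full span → s += 17 → s = 17.0000
seg 2 [144.7°–310.3°] simple-harmonic, h=-5: full span → s += -5 → s = 12.0000
seg 3 [310.3°–360°] simple-harmonic, h=-6: θ=349° here. β=38.7, B=49.7. -6/2·(1 − cos(π·0.7787)) = -5.3035 → s = 6.6965

6.6965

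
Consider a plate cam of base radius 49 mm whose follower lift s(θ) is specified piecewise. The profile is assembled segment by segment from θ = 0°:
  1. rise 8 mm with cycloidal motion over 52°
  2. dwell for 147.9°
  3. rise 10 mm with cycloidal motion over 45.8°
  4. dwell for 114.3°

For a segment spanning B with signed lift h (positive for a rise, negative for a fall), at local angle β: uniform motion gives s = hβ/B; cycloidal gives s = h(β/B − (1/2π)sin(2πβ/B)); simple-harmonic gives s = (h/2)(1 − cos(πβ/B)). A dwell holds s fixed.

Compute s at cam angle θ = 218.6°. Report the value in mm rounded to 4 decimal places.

seg 1 [0°–52°] cycloidal, h=8: full span → s += 8 → s = 8.0000
seg 2 [52°–199.9°] dwell: s stays 8.0000
seg 3 [199.9°–245.7°] cycloidal, h=10: θ=218.6° here. β=18.7, B=45.8. 10·(0.4083 − sin(2π·0.4083)/(2π)) = 3.2158 → s = 11.2158

11.2158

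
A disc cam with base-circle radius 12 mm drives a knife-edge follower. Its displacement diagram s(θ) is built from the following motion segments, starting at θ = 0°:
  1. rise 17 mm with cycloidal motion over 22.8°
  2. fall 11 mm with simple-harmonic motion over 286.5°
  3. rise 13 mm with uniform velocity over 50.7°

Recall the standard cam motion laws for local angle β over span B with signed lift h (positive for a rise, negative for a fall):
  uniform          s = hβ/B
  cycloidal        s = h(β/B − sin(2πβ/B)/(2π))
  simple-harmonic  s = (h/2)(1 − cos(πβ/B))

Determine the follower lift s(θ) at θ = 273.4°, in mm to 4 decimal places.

seg 1 [0°–22.8°] cycloidal, h=17: full span → s += 17 → s = 17.0000
seg 2 [22.8°–309.3°] simple-harmonic, h=-11: θ=273.4° here. β=250.6, B=286.5. -11/2·(1 − cos(π·0.8747)) = -10.5793 → s = 6.4207

6.4207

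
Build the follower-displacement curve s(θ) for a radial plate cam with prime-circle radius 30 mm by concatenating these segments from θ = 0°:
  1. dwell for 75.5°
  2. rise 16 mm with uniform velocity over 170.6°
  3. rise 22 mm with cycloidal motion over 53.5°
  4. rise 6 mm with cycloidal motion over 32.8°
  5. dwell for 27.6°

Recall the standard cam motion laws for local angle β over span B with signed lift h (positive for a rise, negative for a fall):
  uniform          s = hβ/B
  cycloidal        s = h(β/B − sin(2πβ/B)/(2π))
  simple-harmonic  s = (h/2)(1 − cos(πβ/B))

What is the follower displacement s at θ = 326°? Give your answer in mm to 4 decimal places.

seg 1 [0°–75.5°] dwell: s stays 0.0000
seg 2 [75.5°–246.1°] uniform, h=16: full span → s += 16 → s = 16.0000
seg 3 [246.1°–299.6°] cycloidal, h=22: full span → s += 22 → s = 38.0000
seg 4 [299.6°–332.4°] cycloidal, h=6: θ=326° here. β=26.4, B=32.8. 6·(0.8049 − sin(2π·0.8049)/(2π)) = 5.7280 → s = 43.7280

43.7280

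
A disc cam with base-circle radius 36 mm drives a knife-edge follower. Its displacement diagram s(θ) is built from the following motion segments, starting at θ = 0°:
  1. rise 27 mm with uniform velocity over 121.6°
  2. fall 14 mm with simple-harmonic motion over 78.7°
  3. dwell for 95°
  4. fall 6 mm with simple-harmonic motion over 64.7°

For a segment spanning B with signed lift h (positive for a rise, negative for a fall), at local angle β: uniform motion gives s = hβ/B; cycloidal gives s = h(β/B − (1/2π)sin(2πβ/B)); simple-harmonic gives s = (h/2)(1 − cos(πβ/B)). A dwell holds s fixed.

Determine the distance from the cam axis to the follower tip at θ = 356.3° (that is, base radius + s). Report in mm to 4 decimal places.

seg 1 [0°–121.6°] uniform, h=27: full span → s += 27 → s = 27.0000
seg 2 [121.6°–200.3°] simple-harmonic, h=-14: full span → s += -14 → s = 13.0000
seg 3 [200.3°–295.3°] dwell: s stays 13.0000
seg 4 [295.3°–360°] simple-harmonic, h=-6: θ=356.3° here. β=61, B=64.7. -6/2·(1 − cos(π·0.9428)) = -5.9517 → s = 7.0483
radial distance = base radius + s = 36 + 7.0483 = 43.0483

43.0483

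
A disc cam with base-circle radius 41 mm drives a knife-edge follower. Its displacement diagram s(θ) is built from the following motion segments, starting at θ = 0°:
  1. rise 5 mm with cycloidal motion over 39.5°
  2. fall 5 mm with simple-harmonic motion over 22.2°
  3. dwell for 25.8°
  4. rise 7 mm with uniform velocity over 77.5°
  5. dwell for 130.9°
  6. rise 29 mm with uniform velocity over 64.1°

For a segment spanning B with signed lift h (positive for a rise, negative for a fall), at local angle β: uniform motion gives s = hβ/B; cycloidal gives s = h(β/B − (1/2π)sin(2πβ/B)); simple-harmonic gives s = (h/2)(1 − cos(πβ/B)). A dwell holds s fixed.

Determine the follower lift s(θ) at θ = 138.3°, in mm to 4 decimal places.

seg 1 [0°–39.5°] cycloidal, h=5: full span → s += 5 → s = 5.0000
seg 2 [39.5°–61.7°] simple-harmonic, h=-5: full span → s += -5 → s = 0.0000
seg 3 [61.7°–87.5°] dwell: s stays 0.0000
seg 4 [87.5°–165°] uniform, h=7: θ=138.3° here. β=50.8, B=77.5. 7·50.8/77.5 = 4.5884 → s = 4.5884

4.5884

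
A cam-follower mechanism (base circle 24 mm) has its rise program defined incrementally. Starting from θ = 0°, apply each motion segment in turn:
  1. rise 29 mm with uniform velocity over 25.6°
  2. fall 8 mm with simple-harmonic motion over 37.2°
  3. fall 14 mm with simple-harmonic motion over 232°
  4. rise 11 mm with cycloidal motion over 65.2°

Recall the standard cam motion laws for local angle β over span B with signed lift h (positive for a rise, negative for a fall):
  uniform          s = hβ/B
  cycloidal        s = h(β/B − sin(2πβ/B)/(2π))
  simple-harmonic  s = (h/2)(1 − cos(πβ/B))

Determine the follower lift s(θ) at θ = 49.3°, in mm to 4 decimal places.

seg 1 [0°–25.6°] uniform, h=29: full span → s += 29 → s = 29.0000
seg 2 [25.6°–62.8°] simple-harmonic, h=-8: θ=49.3° here. β=23.7, B=37.2. -8/2·(1 − cos(π·0.6371)) = -5.6700 → s = 23.3300

23.3300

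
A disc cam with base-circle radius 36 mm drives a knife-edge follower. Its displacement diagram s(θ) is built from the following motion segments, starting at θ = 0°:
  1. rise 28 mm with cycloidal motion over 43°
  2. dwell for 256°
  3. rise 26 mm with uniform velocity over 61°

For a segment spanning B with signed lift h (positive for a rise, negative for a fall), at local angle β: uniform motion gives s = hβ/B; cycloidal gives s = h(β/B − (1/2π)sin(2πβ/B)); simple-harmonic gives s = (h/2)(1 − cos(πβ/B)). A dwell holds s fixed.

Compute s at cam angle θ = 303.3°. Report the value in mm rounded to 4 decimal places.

seg 1 [0°–43°] cycloidal, h=28: full span → s += 28 → s = 28.0000
seg 2 [43°–299°] dwell: s stays 28.0000
seg 3 [299°–360°] uniform, h=26: θ=303.3° here. β=4.3, B=61. 26·4.3/61 = 1.8328 → s = 29.8328

29.8328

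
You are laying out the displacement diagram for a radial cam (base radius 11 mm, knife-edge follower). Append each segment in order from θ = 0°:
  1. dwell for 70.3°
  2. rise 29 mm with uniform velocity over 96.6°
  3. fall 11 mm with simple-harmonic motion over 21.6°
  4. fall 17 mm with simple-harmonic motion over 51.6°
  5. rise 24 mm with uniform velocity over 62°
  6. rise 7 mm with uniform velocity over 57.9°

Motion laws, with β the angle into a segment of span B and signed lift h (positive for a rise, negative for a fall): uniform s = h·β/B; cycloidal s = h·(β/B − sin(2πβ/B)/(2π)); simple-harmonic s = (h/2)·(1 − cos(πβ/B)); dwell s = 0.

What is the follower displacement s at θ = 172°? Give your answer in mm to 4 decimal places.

seg 1 [0°–70.3°] dwell: s stays 0.0000
seg 2 [70.3°–166.9°] uniform, h=29: full span → s += 29 → s = 29.0000
seg 3 [166.9°–188.5°] simple-harmonic, h=-11: θ=172° here. β=5.1, B=21.6. -11/2·(1 − cos(π·0.2361)) = -1.4450 → s = 27.5550

27.5550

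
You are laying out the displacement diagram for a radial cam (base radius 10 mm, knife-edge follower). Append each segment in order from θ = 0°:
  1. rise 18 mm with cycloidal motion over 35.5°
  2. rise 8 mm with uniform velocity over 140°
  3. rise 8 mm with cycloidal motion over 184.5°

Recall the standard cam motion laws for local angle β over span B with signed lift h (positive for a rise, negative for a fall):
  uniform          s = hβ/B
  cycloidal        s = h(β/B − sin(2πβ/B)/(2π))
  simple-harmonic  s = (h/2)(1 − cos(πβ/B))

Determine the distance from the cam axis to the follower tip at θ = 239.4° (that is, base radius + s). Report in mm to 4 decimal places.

seg 1 [0°–35.5°] cycloidal, h=18: full span → s += 18 → s = 18.0000
seg 2 [35.5°–175.5°] uniform, h=8: full span → s += 8 → s = 26.0000
seg 3 [175.5°–360°] cycloidal, h=8: θ=239.4° here. β=63.9, B=184.5. 8·(0.3463 − sin(2π·0.3463)/(2π)) = 1.7237 → s = 27.7237
radial distance = base radius + s = 10 + 27.7237 = 37.7237

37.7237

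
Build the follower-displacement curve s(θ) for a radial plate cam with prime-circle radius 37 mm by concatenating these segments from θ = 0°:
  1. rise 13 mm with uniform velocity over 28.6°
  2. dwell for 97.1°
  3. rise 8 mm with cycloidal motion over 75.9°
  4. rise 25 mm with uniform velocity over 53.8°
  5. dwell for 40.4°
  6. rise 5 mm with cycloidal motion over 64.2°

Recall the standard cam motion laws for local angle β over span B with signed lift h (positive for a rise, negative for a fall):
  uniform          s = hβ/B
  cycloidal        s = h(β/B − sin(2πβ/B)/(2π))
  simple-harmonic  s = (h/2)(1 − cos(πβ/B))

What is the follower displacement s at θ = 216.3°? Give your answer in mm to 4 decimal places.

seg 1 [0°–28.6°] uniform, h=13: full span → s += 13 → s = 13.0000
seg 2 [28.6°–125.7°] dwell: s stays 13.0000
seg 3 [125.7°–201.6°] cycloidal, h=8: full span → s += 8 → s = 21.0000
seg 4 [201.6°–255.4°] uniform, h=25: θ=216.3° here. β=14.7, B=53.8. 25·14.7/53.8 = 6.8309 → s = 27.8309

27.8309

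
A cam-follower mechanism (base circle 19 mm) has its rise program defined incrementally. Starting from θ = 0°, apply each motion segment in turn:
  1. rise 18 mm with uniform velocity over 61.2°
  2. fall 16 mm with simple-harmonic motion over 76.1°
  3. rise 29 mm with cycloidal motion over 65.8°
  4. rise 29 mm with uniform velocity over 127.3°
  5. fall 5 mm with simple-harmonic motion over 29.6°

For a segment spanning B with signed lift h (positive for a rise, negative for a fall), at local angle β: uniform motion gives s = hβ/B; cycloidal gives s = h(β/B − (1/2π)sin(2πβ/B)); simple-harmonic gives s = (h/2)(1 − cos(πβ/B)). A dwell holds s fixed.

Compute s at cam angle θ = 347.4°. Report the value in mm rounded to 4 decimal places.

seg 1 [0°–61.2°] uniform, h=18: full span → s += 18 → s = 18.0000
seg 2 [61.2°–137.3°] simple-harmonic, h=-16: full span → s += -16 → s = 2.0000
seg 3 [137.3°–203.1°] cycloidal, h=29: full span → s += 29 → s = 31.0000
seg 4 [203.1°–330.4°] uniform, h=29: full span → s += 29 → s = 60.0000
seg 5 [330.4°–360°] simple-harmonic, h=-5: θ=347.4° here. β=17, B=29.6. -5/2·(1 − cos(π·0.5743)) = -3.0785 → s = 56.9215

56.9215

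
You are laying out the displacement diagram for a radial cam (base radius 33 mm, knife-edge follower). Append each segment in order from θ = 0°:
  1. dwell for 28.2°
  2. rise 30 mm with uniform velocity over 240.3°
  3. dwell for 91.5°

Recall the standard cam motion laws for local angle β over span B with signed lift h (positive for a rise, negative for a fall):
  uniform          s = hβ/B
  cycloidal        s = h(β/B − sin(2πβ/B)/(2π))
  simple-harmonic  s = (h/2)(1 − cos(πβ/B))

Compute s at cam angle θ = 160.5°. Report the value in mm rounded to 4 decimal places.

seg 1 [0°–28.2°] dwell: s stays 0.0000
seg 2 [28.2°–268.5°] uniform, h=30: θ=160.5° here. β=132.3, B=240.3. 30·132.3/240.3 = 16.5169 → s = 16.5169

16.5169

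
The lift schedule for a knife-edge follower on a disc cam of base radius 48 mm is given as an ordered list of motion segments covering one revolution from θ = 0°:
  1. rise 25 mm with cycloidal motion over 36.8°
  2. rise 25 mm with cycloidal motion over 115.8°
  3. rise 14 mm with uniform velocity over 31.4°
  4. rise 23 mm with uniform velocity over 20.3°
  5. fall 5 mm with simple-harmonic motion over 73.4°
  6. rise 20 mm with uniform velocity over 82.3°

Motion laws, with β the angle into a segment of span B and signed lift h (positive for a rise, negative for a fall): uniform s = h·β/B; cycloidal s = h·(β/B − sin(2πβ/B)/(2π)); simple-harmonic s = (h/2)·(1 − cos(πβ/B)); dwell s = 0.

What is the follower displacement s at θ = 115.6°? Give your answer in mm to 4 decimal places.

seg 1 [0°–36.8°] cycloidal, h=25: full span → s += 25 → s = 25.0000
seg 2 [36.8°–152.6°] cycloidal, h=25: θ=115.6° here. β=78.8, B=115.8. 25·(0.6805 − sin(2π·0.6805)/(2π)) = 20.6174 → s = 45.6174

45.6174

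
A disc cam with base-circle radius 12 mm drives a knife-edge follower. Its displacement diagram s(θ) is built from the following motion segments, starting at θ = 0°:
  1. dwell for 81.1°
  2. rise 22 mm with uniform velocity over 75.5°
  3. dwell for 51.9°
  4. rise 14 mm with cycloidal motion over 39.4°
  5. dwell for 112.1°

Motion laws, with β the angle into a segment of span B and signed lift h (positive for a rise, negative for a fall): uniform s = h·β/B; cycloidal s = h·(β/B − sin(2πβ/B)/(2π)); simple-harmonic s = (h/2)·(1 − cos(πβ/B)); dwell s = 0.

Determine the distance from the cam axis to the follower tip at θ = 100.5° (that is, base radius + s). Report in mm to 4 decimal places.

seg 1 [0°–81.1°] dwell: s stays 0.0000
seg 2 [81.1°–156.6°] uniform, h=22: θ=100.5° here. β=19.4, B=75.5. 22·19.4/75.5 = 5.6530 → s = 5.6530
radial distance = base radius + s = 12 + 5.6530 = 17.6530

17.6530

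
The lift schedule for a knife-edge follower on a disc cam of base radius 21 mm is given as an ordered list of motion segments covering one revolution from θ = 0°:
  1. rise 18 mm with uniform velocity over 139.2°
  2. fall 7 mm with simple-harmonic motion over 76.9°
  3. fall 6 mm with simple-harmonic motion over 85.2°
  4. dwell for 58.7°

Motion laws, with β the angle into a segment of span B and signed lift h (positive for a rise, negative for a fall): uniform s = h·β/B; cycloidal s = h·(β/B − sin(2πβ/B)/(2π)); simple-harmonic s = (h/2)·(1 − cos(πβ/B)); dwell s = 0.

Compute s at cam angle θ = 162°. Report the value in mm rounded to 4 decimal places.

seg 1 [0°–139.2°] uniform, h=18: full span → s += 18 → s = 18.0000
seg 2 [139.2°–216.1°] simple-harmonic, h=-7: θ=162° here. β=22.8, B=76.9. -7/2·(1 − cos(π·0.2965)) = -1.4116 → s = 16.5884

16.5884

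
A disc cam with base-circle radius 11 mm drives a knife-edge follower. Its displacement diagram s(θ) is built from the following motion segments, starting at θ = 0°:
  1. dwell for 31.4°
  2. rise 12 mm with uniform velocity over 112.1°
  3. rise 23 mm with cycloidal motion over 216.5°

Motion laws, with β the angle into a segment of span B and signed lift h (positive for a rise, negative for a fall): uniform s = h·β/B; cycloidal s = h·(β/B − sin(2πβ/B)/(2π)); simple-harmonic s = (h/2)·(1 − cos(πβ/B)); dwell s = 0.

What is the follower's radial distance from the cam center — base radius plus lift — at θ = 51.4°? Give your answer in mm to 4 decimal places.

seg 1 [0°–31.4°] dwell: s stays 0.0000
seg 2 [31.4°–143.5°] uniform, h=12: θ=51.4° here. β=20, B=112.1. 12·20/112.1 = 2.1409 → s = 2.1409
radial distance = base radius + s = 11 + 2.1409 = 13.1409

13.1409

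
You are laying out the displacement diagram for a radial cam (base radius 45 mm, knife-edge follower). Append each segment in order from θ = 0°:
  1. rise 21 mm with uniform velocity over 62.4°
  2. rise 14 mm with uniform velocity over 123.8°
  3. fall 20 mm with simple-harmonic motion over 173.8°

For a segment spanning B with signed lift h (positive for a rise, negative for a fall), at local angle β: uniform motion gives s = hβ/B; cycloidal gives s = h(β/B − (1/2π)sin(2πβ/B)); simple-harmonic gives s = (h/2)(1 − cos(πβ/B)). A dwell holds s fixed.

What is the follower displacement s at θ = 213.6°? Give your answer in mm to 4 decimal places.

seg 1 [0°–62.4°] uniform, h=21: full span → s += 21 → s = 21.0000
seg 2 [62.4°–186.2°] uniform, h=14: full span → s += 14 → s = 35.0000
seg 3 [186.2°–360°] simple-harmonic, h=-20: θ=213.6° here. β=27.4, B=173.8. -20/2·(1 − cos(π·0.1577)) = -1.2016 → s = 33.7984

33.7984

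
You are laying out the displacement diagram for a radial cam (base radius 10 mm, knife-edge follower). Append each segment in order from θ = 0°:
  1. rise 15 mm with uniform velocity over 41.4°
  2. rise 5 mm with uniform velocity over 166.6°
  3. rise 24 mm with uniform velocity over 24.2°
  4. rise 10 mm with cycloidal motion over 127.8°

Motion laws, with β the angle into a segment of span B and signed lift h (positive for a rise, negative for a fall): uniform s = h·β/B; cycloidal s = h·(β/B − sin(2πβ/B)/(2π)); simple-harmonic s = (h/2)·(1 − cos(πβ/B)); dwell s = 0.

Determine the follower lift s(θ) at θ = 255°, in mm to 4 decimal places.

seg 1 [0°–41.4°] uniform, h=15: full span → s += 15 → s = 15.0000
seg 2 [41.4°–208°] uniform, h=5: full span → s += 5 → s = 20.0000
seg 3 [208°–232.2°] uniform, h=24: full span → s += 24 → s = 44.0000
seg 4 [232.2°–360°] cycloidal, h=10: θ=255° here. β=22.8, B=127.8. 10·(0.1784 − sin(2π·0.1784)/(2π)) = 0.3508 → s = 44.3508

44.3508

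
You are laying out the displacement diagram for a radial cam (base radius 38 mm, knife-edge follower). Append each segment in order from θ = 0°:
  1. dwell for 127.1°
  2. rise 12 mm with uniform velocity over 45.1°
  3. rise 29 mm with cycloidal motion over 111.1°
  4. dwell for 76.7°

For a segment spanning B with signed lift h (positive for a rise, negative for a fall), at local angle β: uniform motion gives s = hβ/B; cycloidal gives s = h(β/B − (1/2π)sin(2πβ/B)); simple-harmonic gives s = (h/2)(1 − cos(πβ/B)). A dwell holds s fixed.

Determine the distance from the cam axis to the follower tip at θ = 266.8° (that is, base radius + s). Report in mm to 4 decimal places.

seg 1 [0°–127.1°] dwell: s stays 0.0000
seg 2 [127.1°–172.2°] uniform, h=12: full span → s += 12 → s = 12.0000
seg 3 [172.2°–283.3°] cycloidal, h=29: θ=266.8° here. β=94.6, B=111.1. 29·(0.8515 − sin(2π·0.8515)/(2π)) = 28.4016 → s = 40.4016
radial distance = base radius + s = 38 + 40.4016 = 78.4016

78.4016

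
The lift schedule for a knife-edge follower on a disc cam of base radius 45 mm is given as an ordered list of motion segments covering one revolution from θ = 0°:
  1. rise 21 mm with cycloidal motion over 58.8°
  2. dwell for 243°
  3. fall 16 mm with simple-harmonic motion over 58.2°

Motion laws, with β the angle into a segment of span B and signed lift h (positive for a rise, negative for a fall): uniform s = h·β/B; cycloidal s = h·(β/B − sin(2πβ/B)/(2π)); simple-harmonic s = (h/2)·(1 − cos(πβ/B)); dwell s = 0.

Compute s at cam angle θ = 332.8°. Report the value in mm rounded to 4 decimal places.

seg 1 [0°–58.8°] cycloidal, h=21: full span → s += 21 → s = 21.0000
seg 2 [58.8°–301.8°] dwell: s stays 21.0000
seg 3 [301.8°–360°] simple-harmonic, h=-16: θ=332.8° here. β=31, B=58.2. -16/2·(1 − cos(π·0.5326)) = -8.8190 → s = 12.1810

12.1810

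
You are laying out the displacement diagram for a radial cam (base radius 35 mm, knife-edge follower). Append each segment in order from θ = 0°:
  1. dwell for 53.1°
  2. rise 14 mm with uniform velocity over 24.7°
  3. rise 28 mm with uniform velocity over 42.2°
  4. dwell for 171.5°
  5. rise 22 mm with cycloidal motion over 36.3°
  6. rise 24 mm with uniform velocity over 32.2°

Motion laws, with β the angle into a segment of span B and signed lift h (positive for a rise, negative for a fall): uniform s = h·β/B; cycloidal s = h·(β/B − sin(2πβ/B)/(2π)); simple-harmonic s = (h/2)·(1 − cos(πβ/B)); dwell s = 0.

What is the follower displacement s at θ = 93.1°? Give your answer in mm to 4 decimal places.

seg 1 [0°–53.1°] dwell: s stays 0.0000
seg 2 [53.1°–77.8°] uniform, h=14: full span → s += 14 → s = 14.0000
seg 3 [77.8°–120°] uniform, h=28: θ=93.1° here. β=15.3, B=42.2. 28·15.3/42.2 = 10.1517 → s = 24.1517

24.1517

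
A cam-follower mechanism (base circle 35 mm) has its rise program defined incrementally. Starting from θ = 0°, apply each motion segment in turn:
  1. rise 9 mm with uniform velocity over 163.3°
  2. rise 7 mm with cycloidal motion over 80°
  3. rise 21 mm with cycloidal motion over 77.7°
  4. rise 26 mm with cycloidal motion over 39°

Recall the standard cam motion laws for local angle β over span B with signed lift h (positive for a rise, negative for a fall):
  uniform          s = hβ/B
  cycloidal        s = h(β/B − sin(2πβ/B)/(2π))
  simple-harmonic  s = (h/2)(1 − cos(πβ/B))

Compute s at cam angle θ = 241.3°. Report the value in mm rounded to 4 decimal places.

seg 1 [0°–163.3°] uniform, h=9: full span → s += 9 → s = 9.0000
seg 2 [163.3°–243.3°] cycloidal, h=7: θ=241.3° here. β=78, B=80. 7·(0.9750 − sin(2π·0.9750)/(2π)) = 6.9993 → s = 15.9993

15.9993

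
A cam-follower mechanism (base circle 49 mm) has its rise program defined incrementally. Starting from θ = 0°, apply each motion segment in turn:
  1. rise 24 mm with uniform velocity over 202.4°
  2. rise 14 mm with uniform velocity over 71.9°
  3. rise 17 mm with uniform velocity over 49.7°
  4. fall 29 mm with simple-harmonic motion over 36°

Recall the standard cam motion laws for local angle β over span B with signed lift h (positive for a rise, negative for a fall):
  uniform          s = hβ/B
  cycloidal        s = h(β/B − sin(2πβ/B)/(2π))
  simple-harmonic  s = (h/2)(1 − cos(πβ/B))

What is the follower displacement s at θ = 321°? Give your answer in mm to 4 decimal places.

seg 1 [0°–202.4°] uniform, h=24: full span → s += 24 → s = 24.0000
seg 2 [202.4°–274.3°] uniform, h=14: full span → s += 14 → s = 38.0000
seg 3 [274.3°–324°] uniform, h=17: θ=321° here. β=46.7, B=49.7. 17·46.7/49.7 = 15.9738 → s = 53.9738

53.9738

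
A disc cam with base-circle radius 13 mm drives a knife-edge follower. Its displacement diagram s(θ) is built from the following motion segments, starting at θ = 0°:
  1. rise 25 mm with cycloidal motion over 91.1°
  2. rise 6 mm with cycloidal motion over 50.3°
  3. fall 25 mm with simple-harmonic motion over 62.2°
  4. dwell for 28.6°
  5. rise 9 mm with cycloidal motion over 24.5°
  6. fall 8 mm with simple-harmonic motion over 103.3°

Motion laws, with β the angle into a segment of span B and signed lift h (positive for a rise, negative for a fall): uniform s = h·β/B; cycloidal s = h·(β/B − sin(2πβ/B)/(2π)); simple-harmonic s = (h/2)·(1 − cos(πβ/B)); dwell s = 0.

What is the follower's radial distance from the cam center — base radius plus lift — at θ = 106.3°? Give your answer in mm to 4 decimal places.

seg 1 [0°–91.1°] cycloidal, h=25: full span → s += 25 → s = 25.0000
seg 2 [91.1°–141.4°] cycloidal, h=6: θ=106.3° here. β=15.2, B=50.3. 6·(0.3022 − sin(2π·0.3022)/(2π)) = 0.9091 → s = 25.9091
radial distance = base radius + s = 13 + 25.9091 = 38.9091

38.9091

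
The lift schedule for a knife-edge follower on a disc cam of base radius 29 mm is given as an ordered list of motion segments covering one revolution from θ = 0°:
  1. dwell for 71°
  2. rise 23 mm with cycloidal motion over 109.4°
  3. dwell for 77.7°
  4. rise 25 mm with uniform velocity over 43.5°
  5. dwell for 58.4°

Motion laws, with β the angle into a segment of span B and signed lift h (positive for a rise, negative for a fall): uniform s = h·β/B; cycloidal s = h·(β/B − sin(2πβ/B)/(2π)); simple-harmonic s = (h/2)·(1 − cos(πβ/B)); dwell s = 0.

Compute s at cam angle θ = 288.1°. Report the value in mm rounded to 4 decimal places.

seg 1 [0°–71°] dwell: s stays 0.0000
seg 2 [71°–180.4°] cycloidal, h=23: full span → s += 23 → s = 23.0000
seg 3 [180.4°–258.1°] dwell: s stays 23.0000
seg 4 [258.1°–301.6°] uniform, h=25: θ=288.1° here. β=30, B=43.5. 25·30/43.5 = 17.2414 → s = 40.2414

40.2414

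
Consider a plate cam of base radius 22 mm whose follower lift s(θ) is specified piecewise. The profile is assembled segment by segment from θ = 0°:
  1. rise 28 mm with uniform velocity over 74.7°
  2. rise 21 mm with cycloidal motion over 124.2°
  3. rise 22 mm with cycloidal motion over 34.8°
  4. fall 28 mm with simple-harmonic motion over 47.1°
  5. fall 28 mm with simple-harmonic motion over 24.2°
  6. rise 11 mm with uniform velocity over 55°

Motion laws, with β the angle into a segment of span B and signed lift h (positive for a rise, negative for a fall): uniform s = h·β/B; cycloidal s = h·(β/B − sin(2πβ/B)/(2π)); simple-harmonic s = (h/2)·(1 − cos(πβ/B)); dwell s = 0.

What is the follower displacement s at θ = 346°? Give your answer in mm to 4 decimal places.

seg 1 [0°–74.7°] uniform, h=28: full span → s += 28 → s = 28.0000
seg 2 [74.7°–198.9°] cycloidal, h=21: full span → s += 21 → s = 49.0000
seg 3 [198.9°–233.7°] cycloidal, h=22: full span → s += 22 → s = 71.0000
seg 4 [233.7°–280.8°] simple-harmonic, h=-28: full span → s += -28 → s = 43.0000
seg 5 [280.8°–305°] simple-harmonic, h=-28: full span → s += -28 → s = 15.0000
seg 6 [305°–360°] uniform, h=11: θ=346° here. β=41, B=55. 11·41/55 = 8.2000 → s = 23.2000

23.2000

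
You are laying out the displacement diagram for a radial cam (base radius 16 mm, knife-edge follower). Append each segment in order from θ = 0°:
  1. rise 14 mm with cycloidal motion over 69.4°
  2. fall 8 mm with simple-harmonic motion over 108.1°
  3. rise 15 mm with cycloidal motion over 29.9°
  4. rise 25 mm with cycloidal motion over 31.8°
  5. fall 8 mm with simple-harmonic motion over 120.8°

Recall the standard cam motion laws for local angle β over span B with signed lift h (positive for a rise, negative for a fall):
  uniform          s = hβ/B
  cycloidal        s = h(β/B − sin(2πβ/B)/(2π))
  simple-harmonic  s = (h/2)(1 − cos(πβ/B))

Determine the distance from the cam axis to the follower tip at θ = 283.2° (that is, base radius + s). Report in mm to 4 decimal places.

seg 1 [0°–69.4°] cycloidal, h=14: full span → s += 14 → s = 14.0000
seg 2 [69.4°–177.5°] simple-harmonic, h=-8: full span → s += -8 → s = 6.0000
seg 3 [177.5°–207.4°] cycloidal, h=15: full span → s += 15 → s = 21.0000
seg 4 [207.4°–239.2°] cycloidal, h=25: full span → s += 25 → s = 46.0000
seg 5 [239.2°–360°] simple-harmonic, h=-8: θ=283.2° here. β=44, B=120.8. -8/2·(1 − cos(π·0.3642)) = -2.3452 → s = 43.6548
radial distance = base radius + s = 16 + 43.6548 = 59.6548

59.6548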